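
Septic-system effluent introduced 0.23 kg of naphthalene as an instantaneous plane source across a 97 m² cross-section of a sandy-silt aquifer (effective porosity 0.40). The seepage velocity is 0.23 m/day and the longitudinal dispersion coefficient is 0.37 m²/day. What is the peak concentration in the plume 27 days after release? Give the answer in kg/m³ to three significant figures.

0.000529 kg/m³

The peak of an instantaneous 1D plume sits at x = vt; there the Gaussian factor is 1 and C_max = M/(n_e·A·√(4πDt)), where n_e·A is the pore area the mass is dissolved in.
√(4πDt) = √(4π × 0.37 × 27) = 11.20 m, so C_max = 0.23/(0.40 × 97 × 11.20) = 0.000529 kg/m³.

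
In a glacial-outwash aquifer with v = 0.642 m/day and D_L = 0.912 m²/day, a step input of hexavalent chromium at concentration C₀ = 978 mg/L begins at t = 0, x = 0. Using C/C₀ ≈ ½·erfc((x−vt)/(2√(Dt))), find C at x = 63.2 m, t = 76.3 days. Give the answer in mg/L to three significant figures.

For a continuous step input, C/C₀ ≈ ½·erfc((x−vt)/(2√(Dt))).
vt = 0.642 × 76.3 = 48.9846 m and 2√(Dt) = 2√(0.912 × 76.3) = 16.68 m.
Argument (x−vt)/(2√(Dt)) = (63.2 − 48.9846)/16.68 = 0.8522; ½·erfc(0.8522) = 0.1141.
C = 978 × 0.1141 = 112 mg/L.

112 mg/L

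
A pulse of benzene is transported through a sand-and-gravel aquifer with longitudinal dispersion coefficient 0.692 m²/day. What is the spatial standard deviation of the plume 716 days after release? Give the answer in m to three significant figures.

Dispersive spreading gives a Gaussian with σ² = 2Dt; advection only shifts the center.
σ = √(2 × 0.692 × 716) = 31.5 m.

31.5 m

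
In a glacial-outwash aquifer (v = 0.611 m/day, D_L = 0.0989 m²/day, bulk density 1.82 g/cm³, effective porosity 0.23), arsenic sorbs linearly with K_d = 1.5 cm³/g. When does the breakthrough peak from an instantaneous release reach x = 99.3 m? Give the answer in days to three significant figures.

Retardation factor R = 1 + ρ_b·K_d/n = 1 + 1.82 × 1.5/0.23 = 12.87.
Sorption retards both mechanisms: v_R = v/R = 0.04747 m/day, D_R = D/R = 0.007685 m²/day.
Peak time from v_R²t² + 2D_R t − x² = 0: t = (√(D_R² + v_R²x²) − D_R)/v_R².
√(D_R² + v_R²x²) = √(0.007685² + 0.04747² × 99.3²) = 4.714; v_R² = 0.002253.
t = (4.714 − 0.007685)/0.002253 = 2090 days.

2090 days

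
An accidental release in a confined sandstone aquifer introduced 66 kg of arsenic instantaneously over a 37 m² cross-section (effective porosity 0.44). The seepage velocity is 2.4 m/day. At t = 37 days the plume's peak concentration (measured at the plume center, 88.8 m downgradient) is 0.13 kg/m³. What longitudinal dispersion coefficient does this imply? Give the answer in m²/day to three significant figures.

2.09 m²/day

At the plume center C_max = M/(n_e·A·√(4πDt)), so D = M²/(4πt·(n_e·A·C_max)²).
n_e·A·C_max = 0.44 × 37 × 0.13 = 2.116 kg/m.
D = 66²/(4π × 37 × 2.116²) = 2.09 m²/day.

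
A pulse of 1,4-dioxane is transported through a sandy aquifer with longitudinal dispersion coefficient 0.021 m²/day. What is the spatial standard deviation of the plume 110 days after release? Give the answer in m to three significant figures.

2.15 m

Dispersive spreading gives a Gaussian with σ² = 2Dt; advection only shifts the center.
σ = √(2 × 0.021 × 110) = 2.15 m.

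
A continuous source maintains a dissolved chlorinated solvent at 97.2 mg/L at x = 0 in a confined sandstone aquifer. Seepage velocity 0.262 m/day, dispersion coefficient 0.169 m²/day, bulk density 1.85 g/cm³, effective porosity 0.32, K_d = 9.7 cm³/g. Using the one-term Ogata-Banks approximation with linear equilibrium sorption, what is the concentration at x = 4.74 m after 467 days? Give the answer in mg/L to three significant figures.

5.76 mg/L

Retardation factor R = 1 + ρ_b·K_d/n = 1 + 1.85 × 9.7/0.32 = 57.08.
Sorption retards both mechanisms: v_R = v/R = 0.004590 m/day, D_R = D/R = 0.002961 m²/day.
v_R·t = 0.004590 × 467 = 2.14353 m; 2√(D_R t) = 2.352 m; argument = (4.74 − 2.14353)/2.352 = 1.104.
C = C₀ × ½·erfc(1.104) = 97.2 × 0.05923 = 5.76 mg/L.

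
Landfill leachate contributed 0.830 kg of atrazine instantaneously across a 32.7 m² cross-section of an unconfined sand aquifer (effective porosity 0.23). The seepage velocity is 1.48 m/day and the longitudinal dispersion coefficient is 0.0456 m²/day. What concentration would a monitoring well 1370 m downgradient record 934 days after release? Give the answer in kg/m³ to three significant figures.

0.00196 kg/m³

For an instantaneous plane source, C(x,t) = M/(n_e·A·√(4πDt)) · exp(−(x−vt)²/(4Dt)), with n_e·A the pore (flow) area.
Plume center vt = 1.48 × 934 = 1382.32 m, so the well at 1370 m is 12.32 m upgradient of the peak.
√(4πDt) = 23.13 m, giving peak height M/(n_e·A·√(4πDt)) = 0.830/(0.23 × 32.7 × 23.13) = 0.004771 kg/m³.
(x−vt)²/(4Dt) = (-12.32)²/(4 × 0.0456 × 934) = 0.8909; exp(−0.8909) = 0.4103.
C = 0.004771 × 0.4103 = 0.00196 kg/m³.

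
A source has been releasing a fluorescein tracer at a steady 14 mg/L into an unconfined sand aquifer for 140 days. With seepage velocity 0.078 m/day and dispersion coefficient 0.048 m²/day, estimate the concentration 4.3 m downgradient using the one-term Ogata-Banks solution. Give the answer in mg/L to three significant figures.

13.5 mg/L

For a continuous step input, C/C₀ ≈ ½·erfc((x−vt)/(2√(Dt))).
vt = 0.078 × 140 = 10.92 m and 2√(Dt) = 2√(0.048 × 140) = 5.185 m.
Argument (x−vt)/(2√(Dt)) = (4.3 − 10.92)/5.185 = -1.277; ½·erfc(-1.277) = 0.9645.
C = 14 × 0.9645 = 13.5 mg/L.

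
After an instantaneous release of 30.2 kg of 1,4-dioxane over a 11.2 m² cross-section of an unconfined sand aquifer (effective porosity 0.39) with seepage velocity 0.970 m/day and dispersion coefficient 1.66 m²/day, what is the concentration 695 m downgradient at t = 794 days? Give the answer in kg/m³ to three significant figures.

For an instantaneous plane source, C(x,t) = M/(n_e·A·√(4πDt)) · exp(−(x−vt)²/(4Dt)), with n_e·A the pore (flow) area.
Plume center vt = 0.970 × 794 = 770.18 m, so the well at 695 m is 75.18 m upgradient of the peak.
√(4πDt) = 128.7 m, giving peak height M/(n_e·A·√(4πDt)) = 30.2/(0.39 × 11.2 × 128.7) = 0.05372 kg/m³.
(x−vt)²/(4Dt) = (-75.18)²/(4 × 1.66 × 794) = 1.072; exp(−1.072) = 0.3423.
C = 0.05372 × 0.3423 = 0.0184 kg/m³.

0.0184 kg/m³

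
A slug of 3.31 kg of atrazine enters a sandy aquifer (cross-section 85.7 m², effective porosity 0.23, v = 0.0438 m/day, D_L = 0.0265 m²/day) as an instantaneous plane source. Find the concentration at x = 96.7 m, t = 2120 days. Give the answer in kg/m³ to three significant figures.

0.00592 kg/m³

For an instantaneous plane source, C(x,t) = M/(n_e·A·√(4πDt)) · exp(−(x−vt)²/(4Dt)), with n_e·A the pore (flow) area.
Plume center vt = 0.0438 × 2120 = 92.856 m, so the well at 96.7 m is 3.844 m downgradient of the peak.
√(4πDt) = 26.57 m, giving peak height M/(n_e·A·√(4πDt)) = 3.31/(0.23 × 85.7 × 26.57) = 0.006320 kg/m³.
(x−vt)²/(4Dt) = (3.844)²/(4 × 0.0265 × 2120) = 0.06575; exp(−0.06575) = 0.9364.
C = 0.006320 × 0.9364 = 0.00592 kg/m³.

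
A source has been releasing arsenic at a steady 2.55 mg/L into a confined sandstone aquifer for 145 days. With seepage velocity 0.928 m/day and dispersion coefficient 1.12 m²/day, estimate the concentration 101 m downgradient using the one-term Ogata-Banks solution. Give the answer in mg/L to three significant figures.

For a continuous step input, C/C₀ ≈ ½·erfc((x−vt)/(2√(Dt))).
vt = 0.928 × 145 = 134.56 m and 2√(Dt) = 2√(1.12 × 145) = 25.49 m.
Argument (x−vt)/(2√(Dt)) = (101 − 134.56)/25.49 = -1.317; ½·erfc(-1.317) = 0.9687.
C = 2.55 × 0.9687 = 2.47 mg/L.

2.47 mg/L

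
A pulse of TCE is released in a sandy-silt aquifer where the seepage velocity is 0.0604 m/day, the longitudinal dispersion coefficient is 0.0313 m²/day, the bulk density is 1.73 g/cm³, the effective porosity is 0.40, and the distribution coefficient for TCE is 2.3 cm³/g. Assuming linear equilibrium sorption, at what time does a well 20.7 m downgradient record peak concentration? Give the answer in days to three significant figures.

3660 days

Retardation factor R = 1 + ρ_b·K_d/n = 1 + 1.73 × 2.3/0.40 = 10.95.
Sorption retards both mechanisms: v_R = v/R = 0.005516 m/day, D_R = D/R = 0.002858 m²/day.
Peak time from v_R²t² + 2D_R t − x² = 0: t = (√(D_R² + v_R²x²) − D_R)/v_R².
√(D_R² + v_R²x²) = √(0.002858² + 0.005516² × 20.7²) = 0.1142; v_R² = 3.043e-05.
t = (0.1142 − 0.002858)/3.043e-05 = 3660 days.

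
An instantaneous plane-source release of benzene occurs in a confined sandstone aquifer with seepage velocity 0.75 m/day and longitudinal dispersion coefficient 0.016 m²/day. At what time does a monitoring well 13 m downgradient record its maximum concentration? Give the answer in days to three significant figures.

For the 1D instantaneous-source solution, setting ∂C/∂t = 0 at fixed x gives v²t² + 2Dt − x² = 0, so t = (√(D² + v²x²) − D)/v².
√(D² + v²x²) = √(0.016² + 0.75² × 13²) = 9.750; v² = 0.5625.
t = (9.750 − 0.016)/0.5625 = 17.3 days (vs. the pure-advection estimate x/v = 17.3 d).

17.3 days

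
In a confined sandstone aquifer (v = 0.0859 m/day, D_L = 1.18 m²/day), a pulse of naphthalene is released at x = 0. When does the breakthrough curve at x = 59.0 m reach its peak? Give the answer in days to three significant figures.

For the 1D instantaneous-source solution, setting ∂C/∂t = 0 at fixed x gives v²t² + 2Dt − x² = 0, so t = (√(D² + v²x²) − D)/v².
√(D² + v²x²) = √(1.18² + 0.0859² × 59.0²) = 5.204; v² = 0.00737881.
t = (5.204 − 1.18)/0.00737881 = 545 days (vs. the pure-advection estimate x/v = 687 d).

545 days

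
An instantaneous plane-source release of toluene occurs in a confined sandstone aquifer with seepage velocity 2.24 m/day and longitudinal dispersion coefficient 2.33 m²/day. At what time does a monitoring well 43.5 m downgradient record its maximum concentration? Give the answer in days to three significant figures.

19.0 days

For the 1D instantaneous-source solution, setting ∂C/∂t = 0 at fixed x gives v²t² + 2Dt − x² = 0, so t = (√(D² + v²x²) − D)/v².
√(D² + v²x²) = √(2.33² + 2.24² × 43.5²) = 97.47; v² = 5.0176.
t = (97.47 − 2.33)/5.0176 = 19.0 days (vs. the pure-advection estimate x/v = 19.4 d).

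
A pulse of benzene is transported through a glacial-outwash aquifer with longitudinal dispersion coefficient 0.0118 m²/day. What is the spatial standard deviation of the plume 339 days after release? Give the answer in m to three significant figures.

2.83 m

Dispersive spreading gives a Gaussian with σ² = 2Dt; advection only shifts the center.
σ = √(2 × 0.0118 × 339) = 2.83 m.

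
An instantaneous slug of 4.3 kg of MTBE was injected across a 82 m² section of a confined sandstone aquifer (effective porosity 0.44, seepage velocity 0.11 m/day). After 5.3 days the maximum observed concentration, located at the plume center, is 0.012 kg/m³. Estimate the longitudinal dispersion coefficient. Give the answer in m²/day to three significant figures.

At the plume center C_max = M/(n_e·A·√(4πDt)), so D = M²/(4πt·(n_e·A·C_max)²).
n_e·A·C_max = 0.44 × 82 × 0.012 = 0.4330 kg/m.
D = 4.3²/(4π × 5.3 × 0.4330²) = 1.48 m²/day.

1.48 m²/day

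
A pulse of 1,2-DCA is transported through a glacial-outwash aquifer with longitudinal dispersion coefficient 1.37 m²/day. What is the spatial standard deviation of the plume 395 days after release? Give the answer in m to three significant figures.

Dispersive spreading gives a Gaussian with σ² = 2Dt; advection only shifts the center.
σ = √(2 × 1.37 × 395) = 32.9 m.

32.9 m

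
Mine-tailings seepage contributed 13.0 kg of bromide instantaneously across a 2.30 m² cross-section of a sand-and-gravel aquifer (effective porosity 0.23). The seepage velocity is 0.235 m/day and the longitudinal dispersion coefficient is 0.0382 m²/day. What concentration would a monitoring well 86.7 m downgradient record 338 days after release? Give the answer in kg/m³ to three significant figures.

0.693 kg/m³

For an instantaneous plane source, C(x,t) = M/(n_e·A·√(4πDt)) · exp(−(x−vt)²/(4Dt)), with n_e·A the pore (flow) area.
Plume center vt = 0.235 × 338 = 79.43 m, so the well at 86.7 m is 7.27 m downgradient of the peak.
√(4πDt) = 12.74 m, giving peak height M/(n_e·A·√(4πDt)) = 13.0/(0.23 × 2.30 × 12.74) = 1.929 kg/m³.
(x−vt)²/(4Dt) = (7.27)²/(4 × 0.0382 × 338) = 1.023; exp(−1.023) = 0.3595.
C = 1.929 × 0.3595 = 0.693 kg/m³.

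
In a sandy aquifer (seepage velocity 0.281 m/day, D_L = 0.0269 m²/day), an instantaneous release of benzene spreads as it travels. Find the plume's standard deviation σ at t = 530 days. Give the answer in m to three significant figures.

5.34 m

Dispersive spreading gives a Gaussian with σ² = 2Dt; advection only shifts the center.
σ = √(2 × 0.0269 × 530) = 5.34 m.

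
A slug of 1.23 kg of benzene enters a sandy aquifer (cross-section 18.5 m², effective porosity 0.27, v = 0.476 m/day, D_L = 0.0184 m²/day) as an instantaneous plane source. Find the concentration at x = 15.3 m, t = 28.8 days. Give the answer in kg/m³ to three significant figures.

0.0289 kg/m³

For an instantaneous plane source, C(x,t) = M/(n_e·A·√(4πDt)) · exp(−(x−vt)²/(4Dt)), with n_e·A the pore (flow) area.
Plume center vt = 0.476 × 28.8 = 13.7088 m, so the well at 15.3 m is 1.5912 m downgradient of the peak.
√(4πDt) = 2.581 m, giving peak height M/(n_e·A·√(4πDt)) = 1.23/(0.27 × 18.5 × 2.581) = 0.09541 kg/m³.
(x−vt)²/(4Dt) = (1.5912)²/(4 × 0.0184 × 28.8) = 1.194; exp(−1.194) = 0.3030.
C = 0.09541 × 0.3030 = 0.0289 kg/m³.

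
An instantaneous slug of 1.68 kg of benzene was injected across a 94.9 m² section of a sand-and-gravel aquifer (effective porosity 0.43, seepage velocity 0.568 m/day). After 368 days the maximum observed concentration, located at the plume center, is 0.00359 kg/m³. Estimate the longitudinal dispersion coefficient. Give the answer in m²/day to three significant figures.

At the plume center C_max = M/(n_e·A·√(4πDt)), so D = M²/(4πt·(n_e·A·C_max)²).
n_e·A·C_max = 0.43 × 94.9 × 0.00359 = 0.1465 kg/m.
D = 1.68²/(4π × 368 × 0.1465²) = 0.0284 m²/day.

0.0284 m²/day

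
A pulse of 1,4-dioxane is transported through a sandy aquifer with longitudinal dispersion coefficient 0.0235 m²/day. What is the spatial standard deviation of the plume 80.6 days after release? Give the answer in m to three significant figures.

Dispersive spreading gives a Gaussian with σ² = 2Dt; advection only shifts the center.
σ = √(2 × 0.0235 × 80.6) = 1.95 m.

1.95 m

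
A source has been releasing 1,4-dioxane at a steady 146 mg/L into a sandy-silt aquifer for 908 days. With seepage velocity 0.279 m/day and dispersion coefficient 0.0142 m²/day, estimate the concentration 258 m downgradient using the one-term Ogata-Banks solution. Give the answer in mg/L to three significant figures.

26.1 mg/L

For a continuous step input, C/C₀ ≈ ½·erfc((x−vt)/(2√(Dt))).
vt = 0.279 × 908 = 253.332 m and 2√(Dt) = 2√(0.0142 × 908) = 7.182 m.
Argument (x−vt)/(2√(Dt)) = (258 − 253.332)/7.182 = 0.6500; ½·erfc(0.6500) = 0.1790.
C = 146 × 0.1790 = 26.1 mg/L.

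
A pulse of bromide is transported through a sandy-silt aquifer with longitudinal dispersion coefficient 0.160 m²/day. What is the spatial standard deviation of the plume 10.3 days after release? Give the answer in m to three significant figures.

1.82 m

Dispersive spreading gives a Gaussian with σ² = 2Dt; advection only shifts the center.
σ = √(2 × 0.160 × 10.3) = 1.82 m.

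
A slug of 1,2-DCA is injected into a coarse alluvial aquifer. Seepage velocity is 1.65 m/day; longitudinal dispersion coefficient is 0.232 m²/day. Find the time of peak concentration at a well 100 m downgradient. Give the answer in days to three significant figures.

For the 1D instantaneous-source solution, setting ∂C/∂t = 0 at fixed x gives v²t² + 2Dt − x² = 0, so t = (√(D² + v²x²) − D)/v².
√(D² + v²x²) = √(0.232² + 1.65² × 100²) = 165.0; v² = 2.7225.
t = (165.0 − 0.232)/2.7225 = 60.5 days (vs. the pure-advection estimate x/v = 60.6 d).

60.5 days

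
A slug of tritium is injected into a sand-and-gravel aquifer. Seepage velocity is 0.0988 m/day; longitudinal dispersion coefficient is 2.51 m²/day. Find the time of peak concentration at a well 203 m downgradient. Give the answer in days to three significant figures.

1810 days

For the 1D instantaneous-source solution, setting ∂C/∂t = 0 at fixed x gives v²t² + 2Dt − x² = 0, so t = (√(D² + v²x²) − D)/v².
√(D² + v²x²) = √(2.51² + 0.0988² × 203²) = 20.21; v² = 0.00976144.
t = (20.21 − 2.51)/0.00976144 = 1810 days (vs. the pure-advection estimate x/v = 2050 d).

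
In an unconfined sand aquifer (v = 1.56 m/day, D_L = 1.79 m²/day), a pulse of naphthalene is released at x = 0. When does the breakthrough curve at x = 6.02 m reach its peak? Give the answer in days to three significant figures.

For the 1D instantaneous-source solution, setting ∂C/∂t = 0 at fixed x gives v²t² + 2Dt − x² = 0, so t = (√(D² + v²x²) − D)/v².
√(D² + v²x²) = √(1.79² + 1.56² × 6.02²) = 9.560; v² = 2.4336.
t = (9.560 − 1.79)/2.4336 = 3.19 days (vs. the pure-advection estimate x/v = 3.86 d).

3.19 days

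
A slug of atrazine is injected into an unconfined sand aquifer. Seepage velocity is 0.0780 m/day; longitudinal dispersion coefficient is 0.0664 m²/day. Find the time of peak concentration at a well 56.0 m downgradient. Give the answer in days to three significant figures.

For the 1D instantaneous-source solution, setting ∂C/∂t = 0 at fixed x gives v²t² + 2Dt − x² = 0, so t = (√(D² + v²x²) − D)/v².
√(D² + v²x²) = √(0.0664² + 0.0780² × 56.0²) = 4.369; v² = 0.006084.
t = (4.369 − 0.0664)/0.006084 = 707 days (vs. the pure-advection estimate x/v = 718 d).

707 days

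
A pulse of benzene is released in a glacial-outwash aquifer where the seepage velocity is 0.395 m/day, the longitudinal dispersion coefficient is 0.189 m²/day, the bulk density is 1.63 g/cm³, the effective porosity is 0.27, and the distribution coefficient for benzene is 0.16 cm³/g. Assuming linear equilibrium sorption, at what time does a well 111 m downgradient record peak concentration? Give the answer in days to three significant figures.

550 days

Retardation factor R = 1 + ρ_b·K_d/n = 1 + 1.63 × 0.16/0.27 = 1.966.
Sorption retards both mechanisms: v_R = v/R = 0.2009 m/day, D_R = D/R = 0.09613 m²/day.
Peak time from v_R²t² + 2D_R t − x² = 0: t = (√(D_R² + v_R²x²) − D_R)/v_R².
√(D_R² + v_R²x²) = √(0.09613² + 0.2009² × 111²) = 22.30; v_R² = 0.04036.
t = (22.30 − 0.09613)/0.04036 = 550 days.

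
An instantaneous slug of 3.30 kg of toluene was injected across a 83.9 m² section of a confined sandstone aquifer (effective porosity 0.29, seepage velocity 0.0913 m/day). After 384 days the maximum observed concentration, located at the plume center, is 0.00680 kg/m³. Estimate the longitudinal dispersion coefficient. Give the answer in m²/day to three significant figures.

At the plume center C_max = M/(n_e·A·√(4πDt)), so D = M²/(4πt·(n_e·A·C_max)²).
n_e·A·C_max = 0.29 × 83.9 × 0.00680 = 0.1655 kg/m.
D = 3.30²/(4π × 384 × 0.1655²) = 0.0824 m²/day.

0.0824 m²/day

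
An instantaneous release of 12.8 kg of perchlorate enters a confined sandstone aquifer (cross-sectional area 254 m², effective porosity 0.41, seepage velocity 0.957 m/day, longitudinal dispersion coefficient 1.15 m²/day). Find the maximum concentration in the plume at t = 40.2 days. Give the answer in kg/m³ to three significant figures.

0.00510 kg/m³

The peak of an instantaneous 1D plume sits at x = vt; there the Gaussian factor is 1 and C_max = M/(n_e·A·√(4πDt)), where n_e·A is the pore area the mass is dissolved in.
√(4πDt) = √(4π × 1.15 × 40.2) = 24.10 m, so C_max = 12.8/(0.41 × 254 × 24.10) = 0.00510 kg/m³.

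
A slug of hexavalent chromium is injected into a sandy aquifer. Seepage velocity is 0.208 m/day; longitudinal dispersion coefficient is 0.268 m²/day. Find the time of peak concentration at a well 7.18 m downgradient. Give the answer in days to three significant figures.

28.9 days

For the 1D instantaneous-source solution, setting ∂C/∂t = 0 at fixed x gives v²t² + 2Dt − x² = 0, so t = (√(D² + v²x²) − D)/v².
√(D² + v²x²) = √(0.268² + 0.208² × 7.18²) = 1.517; v² = 0.043264.
t = (1.517 − 0.268)/0.043264 = 28.9 days (vs. the pure-advection estimate x/v = 34.5 d).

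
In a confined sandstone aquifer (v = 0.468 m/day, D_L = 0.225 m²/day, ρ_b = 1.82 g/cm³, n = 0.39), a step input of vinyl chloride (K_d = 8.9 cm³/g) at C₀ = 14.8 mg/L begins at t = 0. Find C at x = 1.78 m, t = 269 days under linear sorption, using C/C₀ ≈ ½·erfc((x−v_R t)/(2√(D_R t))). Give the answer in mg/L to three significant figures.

11.2 mg/L

Retardation factor R = 1 + ρ_b·K_d/n = 1 + 1.82 × 8.9/0.39 = 42.53.
Sorption retards both mechanisms: v_R = v/R = 0.01100 m/day, D_R = D/R = 0.005290 m²/day.
v_R·t = 0.01100 × 269 = 2.959 m; 2√(D_R t) = 2.386 m; argument = (1.78 − 2.959)/2.386 = -0.4941.
C = C₀ × ½·erfc(-0.4941) = 14.8 × 0.7576 = 11.2 mg/L.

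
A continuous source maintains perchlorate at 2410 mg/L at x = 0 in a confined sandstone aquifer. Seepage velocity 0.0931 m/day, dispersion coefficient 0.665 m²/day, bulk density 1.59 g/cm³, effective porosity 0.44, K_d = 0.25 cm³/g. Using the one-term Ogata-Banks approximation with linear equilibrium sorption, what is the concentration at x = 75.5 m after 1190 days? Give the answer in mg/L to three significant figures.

Retardation factor R = 1 + ρ_b·K_d/n = 1 + 1.59 × 0.25/0.44 = 1.903.
Sorption retards both mechanisms: v_R = v/R = 0.04892 m/day, D_R = D/R = 0.3494 m²/day.
v_R·t = 0.04892 × 1190 = 58.2148 m; 2√(D_R t) = 40.78 m; argument = (75.5 − 58.2148)/40.78 = 0.4239.
C = C₀ × ½·erfc(0.4239) = 2410 × 0.2744 = 661 mg/L.

661 mg/L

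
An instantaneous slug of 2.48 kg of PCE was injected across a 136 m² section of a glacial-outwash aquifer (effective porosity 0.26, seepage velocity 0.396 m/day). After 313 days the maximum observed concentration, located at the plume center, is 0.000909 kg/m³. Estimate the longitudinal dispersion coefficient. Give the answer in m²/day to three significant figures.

At the plume center C_max = M/(n_e·A·√(4πDt)), so D = M²/(4πt·(n_e·A·C_max)²).
n_e·A·C_max = 0.26 × 136 × 0.000909 = 0.03214 kg/m.
D = 2.48²/(4π × 313 × 0.03214²) = 1.51 m²/day.

1.51 m²/day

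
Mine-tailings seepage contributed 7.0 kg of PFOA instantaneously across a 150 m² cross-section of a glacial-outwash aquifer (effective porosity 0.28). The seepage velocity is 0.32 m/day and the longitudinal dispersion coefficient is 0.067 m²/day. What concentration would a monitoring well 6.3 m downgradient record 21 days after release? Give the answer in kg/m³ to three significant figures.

0.0384 kg/m³

For an instantaneous plane source, C(x,t) = M/(n_e·A·√(4πDt)) · exp(−(x−vt)²/(4Dt)), with n_e·A the pore (flow) area.
Plume center vt = 0.32 × 21 = 6.72 m, so the well at 6.3 m is 0.42 m upgradient of the peak.
√(4πDt) = 4.205 m, giving peak height M/(n_e·A·√(4πDt)) = 7.0/(0.28 × 150 × 4.205) = 0.03964 kg/m³.
(x−vt)²/(4Dt) = (-0.42)²/(4 × 0.067 × 21) = 0.03134; exp(−0.03134) = 0.9691.
C = 0.03964 × 0.9691 = 0.0384 kg/m³.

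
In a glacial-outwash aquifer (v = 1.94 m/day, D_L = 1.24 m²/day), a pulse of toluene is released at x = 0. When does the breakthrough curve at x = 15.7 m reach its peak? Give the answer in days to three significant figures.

For the 1D instantaneous-source solution, setting ∂C/∂t = 0 at fixed x gives v²t² + 2Dt − x² = 0, so t = (√(D² + v²x²) − D)/v².
√(D² + v²x²) = √(1.24² + 1.94² × 15.7²) = 30.48; v² = 3.7636.
t = (30.48 − 1.24)/3.7636 = 7.77 days (vs. the pure-advection estimate x/v = 8.09 d).

7.77 days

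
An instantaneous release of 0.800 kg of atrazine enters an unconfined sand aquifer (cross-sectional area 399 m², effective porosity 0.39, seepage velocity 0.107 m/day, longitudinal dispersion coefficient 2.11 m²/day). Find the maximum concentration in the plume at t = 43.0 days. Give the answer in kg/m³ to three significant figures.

The peak of an instantaneous 1D plume sits at x = vt; there the Gaussian factor is 1 and C_max = M/(n_e·A·√(4πDt)), where n_e·A is the pore area the mass is dissolved in.
√(4πDt) = √(4π × 2.11 × 43.0) = 33.77 m, so C_max = 0.800/(0.39 × 399 × 33.77) = 0.000152 kg/m³.

0.000152 kg/m³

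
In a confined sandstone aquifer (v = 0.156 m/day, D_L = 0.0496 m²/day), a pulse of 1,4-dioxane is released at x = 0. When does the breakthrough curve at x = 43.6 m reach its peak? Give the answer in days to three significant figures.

277 days

For the 1D instantaneous-source solution, setting ∂C/∂t = 0 at fixed x gives v²t² + 2Dt − x² = 0, so t = (√(D² + v²x²) − D)/v².
√(D² + v²x²) = √(0.0496² + 0.156² × 43.6²) = 6.802; v² = 0.024336.
t = (6.802 − 0.0496)/0.024336 = 277 days (vs. the pure-advection estimate x/v = 279 d).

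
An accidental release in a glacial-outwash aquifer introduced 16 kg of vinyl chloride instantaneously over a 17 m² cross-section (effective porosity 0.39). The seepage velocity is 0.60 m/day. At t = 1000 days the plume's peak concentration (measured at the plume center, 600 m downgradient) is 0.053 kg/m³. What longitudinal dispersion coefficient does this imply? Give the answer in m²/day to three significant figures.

At the plume center C_max = M/(n_e·A·√(4πDt)), so D = M²/(4πt·(n_e·A·C_max)²).
n_e·A·C_max = 0.39 × 17 × 0.053 = 0.3514 kg/m.
D = 16²/(4π × 1000 × 0.3514²) = 0.165 m²/day.

0.165 m²/day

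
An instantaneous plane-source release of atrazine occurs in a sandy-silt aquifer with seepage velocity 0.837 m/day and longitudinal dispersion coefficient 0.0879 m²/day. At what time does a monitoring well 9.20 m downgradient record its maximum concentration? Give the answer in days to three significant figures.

For the 1D instantaneous-source solution, setting ∂C/∂t = 0 at fixed x gives v²t² + 2Dt − x² = 0, so t = (√(D² + v²x²) − D)/v².
√(D² + v²x²) = √(0.0879² + 0.837² × 9.20²) = 7.701; v² = 0.700569.
t = (7.701 − 0.0879)/0.700569 = 10.9 days (vs. the pure-advection estimate x/v = 11.0 d).

10.9 days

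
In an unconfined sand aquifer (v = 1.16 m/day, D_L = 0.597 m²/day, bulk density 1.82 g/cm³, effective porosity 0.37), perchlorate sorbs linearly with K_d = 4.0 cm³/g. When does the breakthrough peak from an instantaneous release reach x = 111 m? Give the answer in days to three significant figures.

Retardation factor R = 1 + ρ_b·K_d/n = 1 + 1.82 × 4.0/0.37 = 20.68.
Sorption retards both mechanisms: v_R = v/R = 0.05609 m/day, D_R = D/R = 0.02887 m²/day.
Peak time from v_R²t² + 2D_R t − x² = 0: t = (√(D_R² + v_R²x²) − D_R)/v_R².
√(D_R² + v_R²x²) = √(0.02887² + 0.05609² × 111²) = 6.226; v_R² = 0.003146.
t = (6.226 − 0.02887)/0.003146 = 1970 days.

1970 days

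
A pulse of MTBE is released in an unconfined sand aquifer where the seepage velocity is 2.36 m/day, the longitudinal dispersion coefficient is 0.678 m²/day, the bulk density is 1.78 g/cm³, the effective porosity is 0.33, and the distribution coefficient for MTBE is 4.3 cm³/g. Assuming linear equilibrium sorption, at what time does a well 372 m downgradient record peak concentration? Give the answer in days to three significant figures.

3810 days

Retardation factor R = 1 + ρ_b·K_d/n = 1 + 1.78 × 4.3/0.33 = 24.19.
Sorption retards both mechanisms: v_R = v/R = 0.09756 m/day, D_R = D/R = 0.02803 m²/day.
Peak time from v_R²t² + 2D_R t − x² = 0: t = (√(D_R² + v_R²x²) − D_R)/v_R².
√(D_R² + v_R²x²) = √(0.02803² + 0.09756² × 372²) = 36.29; v_R² = 0.009518.
t = (36.29 − 0.02803)/0.009518 = 3810 days.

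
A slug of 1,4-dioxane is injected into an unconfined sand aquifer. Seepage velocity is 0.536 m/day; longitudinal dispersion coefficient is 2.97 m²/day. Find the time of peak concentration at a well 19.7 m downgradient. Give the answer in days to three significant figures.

27.8 days

For the 1D instantaneous-source solution, setting ∂C/∂t = 0 at fixed x gives v²t² + 2Dt − x² = 0, so t = (√(D² + v²x²) − D)/v².
√(D² + v²x²) = √(2.97² + 0.536² × 19.7²) = 10.97; v² = 0.287296.
t = (10.97 − 2.97)/0.287296 = 27.8 days (vs. the pure-advection estimate x/v = 36.8 d).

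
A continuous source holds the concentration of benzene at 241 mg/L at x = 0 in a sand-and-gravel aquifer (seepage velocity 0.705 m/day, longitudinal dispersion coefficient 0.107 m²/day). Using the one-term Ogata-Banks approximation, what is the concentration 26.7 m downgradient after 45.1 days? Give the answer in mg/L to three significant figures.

229 mg/L

For a continuous step input, C/C₀ ≈ ½·erfc((x−vt)/(2√(Dt))).
vt = 0.705 × 45.1 = 31.7955 m and 2√(Dt) = 2√(0.107 × 45.1) = 4.393 m.
Argument (x−vt)/(2√(Dt)) = (26.7 − 31.7955)/4.393 = -1.160; ½·erfc(-1.160) = 0.9495.
C = 241 × 0.9495 = 229 mg/L.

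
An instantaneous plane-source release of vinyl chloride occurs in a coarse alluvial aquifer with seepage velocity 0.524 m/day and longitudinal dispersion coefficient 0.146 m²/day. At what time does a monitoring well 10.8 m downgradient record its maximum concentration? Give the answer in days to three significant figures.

20.1 days

For the 1D instantaneous-source solution, setting ∂C/∂t = 0 at fixed x gives v²t² + 2Dt − x² = 0, so t = (√(D² + v²x²) − D)/v².
√(D² + v²x²) = √(0.146² + 0.524² × 10.8²) = 5.661; v² = 0.274576.
t = (5.661 − 0.146)/0.274576 = 20.1 days (vs. the pure-advection estimate x/v = 20.6 d).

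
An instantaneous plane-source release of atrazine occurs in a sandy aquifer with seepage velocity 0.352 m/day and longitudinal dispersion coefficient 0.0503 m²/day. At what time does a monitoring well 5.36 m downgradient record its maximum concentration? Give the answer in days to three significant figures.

14.8 days

For the 1D instantaneous-source solution, setting ∂C/∂t = 0 at fixed x gives v²t² + 2Dt − x² = 0, so t = (√(D² + v²x²) − D)/v².
√(D² + v²x²) = √(0.0503² + 0.352² × 5.36²) = 1.887; v² = 0.123904.
t = (1.887 − 0.0503)/0.123904 = 14.8 days (vs. the pure-advection estimate x/v = 15.2 d).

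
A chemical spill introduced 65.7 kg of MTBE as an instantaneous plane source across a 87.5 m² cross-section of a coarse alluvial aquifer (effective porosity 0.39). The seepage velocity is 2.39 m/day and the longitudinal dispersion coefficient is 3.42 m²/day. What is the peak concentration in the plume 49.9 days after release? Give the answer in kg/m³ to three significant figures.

0.0416 kg/m³

The peak of an instantaneous 1D plume sits at x = vt; there the Gaussian factor is 1 and C_max = M/(n_e·A·√(4πDt)), where n_e·A is the pore area the mass is dissolved in.
√(4πDt) = √(4π × 3.42 × 49.9) = 46.31 m, so C_max = 65.7/(0.39 × 87.5 × 46.31) = 0.0416 kg/m³.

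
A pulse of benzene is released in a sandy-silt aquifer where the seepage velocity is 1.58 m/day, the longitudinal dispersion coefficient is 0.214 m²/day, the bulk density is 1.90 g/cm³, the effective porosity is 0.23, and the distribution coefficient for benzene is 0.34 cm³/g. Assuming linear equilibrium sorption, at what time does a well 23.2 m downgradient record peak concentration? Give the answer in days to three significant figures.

55.6 days

Retardation factor R = 1 + ρ_b·K_d/n = 1 + 1.90 × 0.34/0.23 = 3.809.
Sorption retards both mechanisms: v_R = v/R = 0.4148 m/day, D_R = D/R = 0.05618 m²/day.
Peak time from v_R²t² + 2D_R t − x² = 0: t = (√(D_R² + v_R²x²) − D_R)/v_R².
√(D_R² + v_R²x²) = √(0.05618² + 0.4148² × 23.2²) = 9.624; v_R² = 0.1721.
t = (9.624 − 0.05618)/0.1721 = 55.6 days.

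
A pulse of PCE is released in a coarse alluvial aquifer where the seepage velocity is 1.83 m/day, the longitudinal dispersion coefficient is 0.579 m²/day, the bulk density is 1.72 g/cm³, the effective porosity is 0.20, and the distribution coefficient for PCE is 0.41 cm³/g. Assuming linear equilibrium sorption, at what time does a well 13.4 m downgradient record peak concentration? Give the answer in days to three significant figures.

32.4 days

Retardation factor R = 1 + ρ_b·K_d/n = 1 + 1.72 × 0.41/0.20 = 4.526.
Sorption retards both mechanisms: v_R = v/R = 0.4043 m/day, D_R = D/R = 0.1279 m²/day.
Peak time from v_R²t² + 2D_R t − x² = 0: t = (√(D_R² + v_R²x²) − D_R)/v_R².
√(D_R² + v_R²x²) = √(0.1279² + 0.4043² × 13.4²) = 5.419; v_R² = 0.1635.
t = (5.419 − 0.1279)/0.1635 = 32.4 days.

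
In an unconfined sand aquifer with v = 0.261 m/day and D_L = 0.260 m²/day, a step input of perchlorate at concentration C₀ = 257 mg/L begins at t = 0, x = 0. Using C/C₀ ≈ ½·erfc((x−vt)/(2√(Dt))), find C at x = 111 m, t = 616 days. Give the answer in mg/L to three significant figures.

For a continuous step input, C/C₀ ≈ ½·erfc((x−vt)/(2√(Dt))).
vt = 0.261 × 616 = 160.776 m and 2√(Dt) = 2√(0.260 × 616) = 25.31 m.
Argument (x−vt)/(2√(Dt)) = (111 − 160.776)/25.31 = -1.967; ½·erfc(-1.967) = 0.9973.
C = 257 × 0.9973 = 256 mg/L.

256 mg/L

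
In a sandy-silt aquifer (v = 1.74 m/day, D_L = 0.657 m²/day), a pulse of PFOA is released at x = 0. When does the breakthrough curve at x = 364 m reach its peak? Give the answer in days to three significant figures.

209 days

For the 1D instantaneous-source solution, setting ∂C/∂t = 0 at fixed x gives v²t² + 2Dt − x² = 0, so t = (√(D² + v²x²) − D)/v².
√(D² + v²x²) = √(0.657² + 1.74² × 364²) = 633.4; v² = 3.0276.
t = (633.4 − 0.657)/3.0276 = 209 days (vs. the pure-advection estimate x/v = 209 d).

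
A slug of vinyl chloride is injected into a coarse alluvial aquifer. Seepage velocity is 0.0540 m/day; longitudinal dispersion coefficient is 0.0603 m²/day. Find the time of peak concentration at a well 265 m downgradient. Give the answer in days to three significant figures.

4890 days

For the 1D instantaneous-source solution, setting ∂C/∂t = 0 at fixed x gives v²t² + 2Dt − x² = 0, so t = (√(D² + v²x²) − D)/v².
√(D² + v²x²) = √(0.0603² + 0.0540² × 265²) = 14.31; v² = 0.002916.
t = (14.31 − 0.0603)/0.002916 = 4890 days (vs. the pure-advection estimate x/v = 4910 d).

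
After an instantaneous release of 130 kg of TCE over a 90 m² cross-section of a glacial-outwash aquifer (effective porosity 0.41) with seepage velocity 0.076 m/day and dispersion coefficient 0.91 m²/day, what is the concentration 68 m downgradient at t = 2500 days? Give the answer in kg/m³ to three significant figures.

For an instantaneous plane source, C(x,t) = M/(n_e·A·√(4πDt)) · exp(−(x−vt)²/(4Dt)), with n_e·A the pore (flow) area.
Plume center vt = 0.076 × 2500 = 190 m, so the well at 68 m is 122 m upgradient of the peak.
√(4πDt) = 169.1 m, giving peak height M/(n_e·A·√(4πDt)) = 130/(0.41 × 90 × 169.1) = 0.02083 kg/m³.
(x−vt)²/(4Dt) = (-122)²/(4 × 0.91 × 2500) = 1.636; exp(−1.636) = 0.1948.
C = 0.02083 × 0.1948 = 0.00406 kg/m³.

0.00406 kg/m³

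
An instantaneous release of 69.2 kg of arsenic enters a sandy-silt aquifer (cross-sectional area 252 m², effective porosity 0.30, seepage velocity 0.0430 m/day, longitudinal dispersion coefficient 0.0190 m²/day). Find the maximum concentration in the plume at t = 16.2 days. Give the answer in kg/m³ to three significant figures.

The peak of an instantaneous 1D plume sits at x = vt; there the Gaussian factor is 1 and C_max = M/(n_e·A·√(4πDt)), where n_e·A is the pore area the mass is dissolved in.
√(4πDt) = √(4π × 0.0190 × 16.2) = 1.967 m, so C_max = 69.2/(0.30 × 252 × 1.967) = 0.465 kg/m³.

0.465 kg/m³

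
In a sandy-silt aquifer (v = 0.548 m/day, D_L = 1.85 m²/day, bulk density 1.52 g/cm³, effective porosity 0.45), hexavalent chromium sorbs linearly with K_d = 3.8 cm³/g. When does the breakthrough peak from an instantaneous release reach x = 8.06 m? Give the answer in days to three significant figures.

135 days

Retardation factor R = 1 + ρ_b·K_d/n = 1 + 1.52 × 3.8/0.45 = 13.84.
Sorption retards both mechanisms: v_R = v/R = 0.03960 m/day, D_R = D/R = 0.1337 m²/day.
Peak time from v_R²t² + 2D_R t − x² = 0: t = (√(D_R² + v_R²x²) − D_R)/v_R².
√(D_R² + v_R²x²) = √(0.1337² + 0.03960² × 8.06²) = 0.3460; v_R² = 0.001568.
t = (0.3460 − 0.1337)/0.001568 = 135 days.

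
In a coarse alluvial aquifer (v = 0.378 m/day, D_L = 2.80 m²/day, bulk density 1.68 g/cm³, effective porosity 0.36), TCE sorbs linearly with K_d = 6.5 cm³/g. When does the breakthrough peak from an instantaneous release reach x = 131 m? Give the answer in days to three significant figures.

10300 days

Retardation factor R = 1 + ρ_b·K_d/n = 1 + 1.68 × 6.5/0.36 = 31.33.
Sorption retards both mechanisms: v_R = v/R = 0.01207 m/day, D_R = D/R = 0.08937 m²/day.
Peak time from v_R²t² + 2D_R t − x² = 0: t = (√(D_R² + v_R²x²) − D_R)/v_R².
√(D_R² + v_R²x²) = √(0.08937² + 0.01207² × 131²) = 1.584; v_R² = 0.0001457.
t = (1.584 − 0.08937)/0.0001457 = 10300 days.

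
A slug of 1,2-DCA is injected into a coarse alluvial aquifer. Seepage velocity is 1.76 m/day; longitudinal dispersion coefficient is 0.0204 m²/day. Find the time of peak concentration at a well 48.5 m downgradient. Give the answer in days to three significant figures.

27.6 days

For the 1D instantaneous-source solution, setting ∂C/∂t = 0 at fixed x gives v²t² + 2Dt − x² = 0, so t = (√(D² + v²x²) − D)/v².
√(D² + v²x²) = √(0.0204² + 1.76² × 48.5²) = 85.36; v² = 3.0976.
t = (85.36 − 0.0204)/3.0976 = 27.6 days (vs. the pure-advection estimate x/v = 27.6 d).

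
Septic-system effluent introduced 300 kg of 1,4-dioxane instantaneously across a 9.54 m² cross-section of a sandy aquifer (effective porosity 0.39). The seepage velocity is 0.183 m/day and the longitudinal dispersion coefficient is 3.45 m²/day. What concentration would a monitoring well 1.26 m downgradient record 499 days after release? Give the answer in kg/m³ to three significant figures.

For an instantaneous plane source, C(x,t) = M/(n_e·A·√(4πDt)) · exp(−(x−vt)²/(4Dt)), with n_e·A the pore (flow) area.
Plume center vt = 0.183 × 499 = 91.317 m, so the well at 1.26 m is 90.057 m upgradient of the peak.
√(4πDt) = 147.1 m, giving peak height M/(n_e·A·√(4πDt)) = 300/(0.39 × 9.54 × 147.1) = 0.5481 kg/m³.
(x−vt)²/(4Dt) = (-90.057)²/(4 × 3.45 × 499) = 1.178; exp(−1.178) = 0.3079.
C = 0.5481 × 0.3079 = 0.169 kg/m³.

0.169 kg/m³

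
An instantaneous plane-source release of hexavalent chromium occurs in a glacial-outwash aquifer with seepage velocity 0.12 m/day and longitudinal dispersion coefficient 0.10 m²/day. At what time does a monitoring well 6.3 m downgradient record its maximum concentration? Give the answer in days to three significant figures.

For the 1D instantaneous-source solution, setting ∂C/∂t = 0 at fixed x gives v²t² + 2Dt − x² = 0, so t = (√(D² + v²x²) − D)/v².
√(D² + v²x²) = √(0.10² + 0.12² × 6.3²) = 0.7626; v² = 0.0144.
t = (0.7626 − 0.10)/0.0144 = 46.0 days (vs. the pure-advection estimate x/v = 52.5 d).

46.0 days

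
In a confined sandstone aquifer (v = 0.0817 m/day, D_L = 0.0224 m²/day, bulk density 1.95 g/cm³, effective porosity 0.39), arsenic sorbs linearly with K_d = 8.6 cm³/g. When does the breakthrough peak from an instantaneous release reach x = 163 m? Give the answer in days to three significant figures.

Retardation factor R = 1 + ρ_b·K_d/n = 1 + 1.95 × 8.6/0.39 = 44.00.
Sorption retards both mechanisms: v_R = v/R = 0.001857 m/day, D_R = D/R = 0.0005091 m²/day.
Peak time from v_R²t² + 2D_R t − x² = 0: t = (√(D_R² + v_R²x²) − D_R)/v_R².
√(D_R² + v_R²x²) = √(0.0005091² + 0.001857² × 163²) = 0.3027; v_R² = 3.448e-06.
t = (0.3027 − 0.0005091)/3.448e-06 = 87600 days.

87600 days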